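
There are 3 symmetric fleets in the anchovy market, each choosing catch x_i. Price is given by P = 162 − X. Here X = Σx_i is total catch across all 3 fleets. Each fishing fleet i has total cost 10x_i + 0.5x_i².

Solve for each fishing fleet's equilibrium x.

A representative fishing fleet's profit is π_i = x_i(162 − X) − 10x_i − 0.5x_i², with X = x_i + Σ_{j≠i} x_j.
First-order condition: 152 − 3x_i − Σ_{j≠i} x_j = 0.
Imposing symmetry (x_j = x for all j) turns Σ_{j≠i} x_j into 2x, so 152 = 5x and x = 30.4.

30.4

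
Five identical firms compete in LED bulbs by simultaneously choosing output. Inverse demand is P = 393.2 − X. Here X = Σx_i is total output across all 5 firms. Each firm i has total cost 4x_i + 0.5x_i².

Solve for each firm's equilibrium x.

A representative firm's profit is π_i = x_i(393.2 − X) − 4x_i − 0.5x_i², with X = x_i + Σ_{j≠i} x_j.
First-order condition: 389.2 − 3x_i − Σ_{j≠i} x_j = 0.
In a symmetric equilibrium every firm chooses the same x, so Σ_{j≠i} x_j = 4x. The condition becomes 389.2 − 7x = 0, giving x = 389.2/7 = 55.6.

55.6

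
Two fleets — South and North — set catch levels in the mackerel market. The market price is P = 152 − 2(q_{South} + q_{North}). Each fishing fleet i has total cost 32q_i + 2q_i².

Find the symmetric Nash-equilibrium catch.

12

Fishing fleet South's profit: π = q_{South}(152 − 2(q_{South} + q_{North})) − 32q_{South} − 2q_{South}².
∂π/∂q_{South} = 120 − 8q_{South} − 2q_{North} = 0, so q_{South} = 15 − 0.25q_{North}.
Setting q_{South} = q_{North} in the reaction function: q_{South} = 15 − 0.25q_{South}, so q_{South} = 15 / 1.25 = 12.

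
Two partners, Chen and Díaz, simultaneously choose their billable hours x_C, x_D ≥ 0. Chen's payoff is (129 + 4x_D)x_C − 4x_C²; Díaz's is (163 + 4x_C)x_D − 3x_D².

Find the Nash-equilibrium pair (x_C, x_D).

Expanding Chen's payoff: 129x_C + 4x_Dx_C − 4x_C².
∂π/∂x_C = 129 + 4x_D − 8x_C = 0, so x_C = 16.125 + 0.5x_D.
Likewise for Díaz: x_D = 163/6 + (2/3)x_C.
Solving the two reaction functions simultaneously: (1 − (0.5)(2/3))x_C = 16.125 + 0.5·(163/6), so (2/3)x_C = 713/24 and x_C = 44.5625.
Then x_D = 163/6 + (2/3)·44.5625 = 56.875.

44.5625, 56.875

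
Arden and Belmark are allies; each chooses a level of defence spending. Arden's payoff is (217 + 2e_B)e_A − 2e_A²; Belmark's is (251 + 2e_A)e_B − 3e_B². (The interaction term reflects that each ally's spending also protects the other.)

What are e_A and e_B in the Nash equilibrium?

Expanding Arden's payoff: 217e_A + 2e_Be_A − 2e_A².
∂π/∂e_A = 217 + 2e_B − 4e_A = 0, so e_A = 54.25 + 0.5e_B.
Likewise for Belmark: e_B = 251/6 + (1/3)e_A.
Solving the two reaction functions simultaneously: (1 − (0.5)(1/3))e_A = 54.25 + 0.5·(251/6), so (5/6)e_A = 451/6 and e_A = 90.2.
Then e_B = 251/6 + (1/3)·90.2 = 71.9.

90.2, 71.9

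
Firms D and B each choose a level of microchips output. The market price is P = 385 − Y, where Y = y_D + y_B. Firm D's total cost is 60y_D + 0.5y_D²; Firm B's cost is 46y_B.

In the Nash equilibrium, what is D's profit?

Firm D's profit: π = y_D(385 − (y_D + y_B)) − 60y_D − 0.5y_D².
∂π/∂y_D = 325 − 3y_D − y_B = 0, so y_D = 325/3 − (1/3)y_B.
For B: ∂π/∂y_B = 339 − 2y_B − y_D = 0 ⇒ y_B = 169.5 − 0.5y_D.
Plugging y_B into D's best response: y_D = 325/3 − (1/3)(169.5 − 0.5y_D) ⇒ (5/6)y_D = 311/6, so y_D = 62.2.
Then y_B = 169.5 − 0.5·62.2 = 138.4.
Price P = 385 − 200.6 = 184.4.
D's profit: (184.4 − 60)·62.2 − 0.5(62.2)² = 5803.26.

5803.26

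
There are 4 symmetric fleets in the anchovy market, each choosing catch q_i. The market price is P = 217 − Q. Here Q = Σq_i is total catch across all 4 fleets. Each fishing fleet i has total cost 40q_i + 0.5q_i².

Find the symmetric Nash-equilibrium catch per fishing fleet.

A representative fishing fleet's profit is π_i = q_i(217 − Q) − 40q_i − 0.5q_i², with Q = q_i + Σ_{j≠i} q_j.
First-order condition: 177 − 3q_i − Σ_{j≠i} q_j = 0.
In a symmetric equilibrium every fishing fleet chooses the same q, so Σ_{j≠i} q_j = 3q. The condition becomes 177 − 6q = 0, giving q = 177/6 = 29.5.

29.5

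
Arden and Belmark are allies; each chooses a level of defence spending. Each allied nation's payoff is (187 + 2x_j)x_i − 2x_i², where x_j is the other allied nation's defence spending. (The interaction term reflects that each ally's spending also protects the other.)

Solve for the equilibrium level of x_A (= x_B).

Arden's payoff is (187 + 2x_B)x_A − 2x_A².
∂π/∂x_A = 187 + 2x_B − 4x_A = 0, so x_A = 46.75 + 0.5x_B.
By symmetry x_B = x_A; substituting into the reaction function, 0.5x_A = 46.75 and x_A = 93.5.

93.5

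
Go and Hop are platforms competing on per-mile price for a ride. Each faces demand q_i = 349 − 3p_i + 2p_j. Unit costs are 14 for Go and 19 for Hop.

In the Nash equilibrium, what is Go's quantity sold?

254.0625

Go's profit: π = (p_{Go} − 14)(349 − 3p_{Go} + 2p_{Hop}).
∂π/∂p_{Go} = 391 − 6p_{Go} + 2p_{Hop} = 0 ⇒ p_{Go} = 391/6 + (1/3)p_{Hop}.
Similarly p_{Hop} = 203/3 + (1/3)p_{Go}.
Substituting the second reaction function into the first: p_{Go} = 391/6 + (1/3)(203/3 + (1/3)p_{Go}), which gives (8/9)p_{Go} = 1579/18 ⇒ p_{Go} = 98.6875.
Then p_{Hop} = 203/3 + (1/3)·98.6875 = 100.5625.
q_{Go} = 349 − 3·98.6875 + 2·100.5625 = 254.0625.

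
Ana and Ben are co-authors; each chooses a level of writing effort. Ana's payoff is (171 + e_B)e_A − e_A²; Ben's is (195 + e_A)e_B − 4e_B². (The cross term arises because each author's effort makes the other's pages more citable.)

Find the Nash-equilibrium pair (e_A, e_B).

Expanding Ana's payoff: 171e_A + e_Be_A − e_A².
∂π/∂e_A = 171 + e_B − 2e_A = 0, so e_A = 85.5 + 0.5e_B.
Likewise for Ben: e_B = 24.375 + 0.125e_A.
Substituting the second reaction function into the first: e_A = 85.5 + 0.5(24.375 + 0.125e_A), which gives 0.9375e_A = 97.6875 ⇒ e_A = 104.2.
Then e_B = 24.375 + 0.125·104.2 = 37.4.

104.2, 37.4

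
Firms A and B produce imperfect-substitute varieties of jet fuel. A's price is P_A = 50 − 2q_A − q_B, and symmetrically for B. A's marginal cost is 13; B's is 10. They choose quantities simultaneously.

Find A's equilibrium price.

Firm A's profit: π = q_A(50 − 2q_A − q_B) − 13q_A.
∂π/∂q_A = 37 − 4q_A − q_B = 0 ⇒ q_A = 9.25 − 0.25q_B.
Similarly q_B = 10 − 0.25q_A.
Solving the two reaction functions simultaneously: (1 − (−0.25)(−0.25))q_A = 9.25 − 0.25·10, so 0.9375q_A = 6.75 and q_A = 7.2.
Then q_B = 10 − 0.25·7.2 = 8.2.
P_A = 50 − 2·7.2 − 8.2 = 27.4.

27.4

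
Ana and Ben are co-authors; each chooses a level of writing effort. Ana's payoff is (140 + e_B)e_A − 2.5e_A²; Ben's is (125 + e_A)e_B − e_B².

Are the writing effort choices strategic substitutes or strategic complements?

Expanding Ana's payoff: 140e_A + e_Be_A − 2.5e_A².
∂π/∂e_A = 140 + e_B − 5e_A = 0, so e_A = 28 + 0.2e_B.
The best-response slope de_A/de_B = 0.2 > 0: the reaction function is upward-sloping, so the choices are strategic complements.

strategic complements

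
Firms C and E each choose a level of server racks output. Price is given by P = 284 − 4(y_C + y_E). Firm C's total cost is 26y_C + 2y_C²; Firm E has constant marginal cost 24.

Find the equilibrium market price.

Firm C's profit: π = y_C(284 − 4(y_C + y_E)) − 26y_C − 2y_C².
∂π/∂y_C = 258 − 12y_C − 4y_E = 0, so y_C = 21.5 − (1/3)y_E.
For E: ∂π/∂y_E = 260 − 8y_E − 4y_C = 0 ⇒ y_E = 32.5 − 0.5y_C.
Plugging y_E into C's best response: y_C = 21.5 − (1/3)(32.5 − 0.5y_C) ⇒ (5/6)y_C = 32/3, so y_C = 12.8.
Then y_E = 32.5 − 0.5·12.8 = 26.1.
Equilibrium price: P = 284 − 4·38.9 = 128.4.

128.4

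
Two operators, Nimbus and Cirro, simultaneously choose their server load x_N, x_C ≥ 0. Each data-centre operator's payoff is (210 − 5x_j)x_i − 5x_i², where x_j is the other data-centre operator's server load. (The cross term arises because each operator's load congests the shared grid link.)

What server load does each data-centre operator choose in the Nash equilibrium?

14

Nimbus's payoff is (210 − 5x_C)x_N − 5x_N².
∂π/∂x_N = 210 − 5x_C − 10x_N = 0, so x_N = 21 − 0.5x_C.
Setting x_N = x_C in the reaction function: x_N = 21 − 0.5x_N, so x_N = 21 / 1.5 = 14.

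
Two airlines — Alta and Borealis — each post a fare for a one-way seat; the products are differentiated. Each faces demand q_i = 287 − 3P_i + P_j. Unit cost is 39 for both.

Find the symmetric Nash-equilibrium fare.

80.8

Alta's profit: π = (P_{Alta} − 39)(287 − 3P_{Alta} + P_{Borealis}).
∂π/∂P_{Alta} = 404 − 6P_{Alta} + P_{Borealis} = 0 ⇒ P_{Alta} = 202/3 + (1/6)P_{Borealis}.
By symmetry P_{Borealis} = P_{Alta}; substituting into the reaction function, (5/6)P_{Alta} = 202/3 and P_{Alta} = 80.8.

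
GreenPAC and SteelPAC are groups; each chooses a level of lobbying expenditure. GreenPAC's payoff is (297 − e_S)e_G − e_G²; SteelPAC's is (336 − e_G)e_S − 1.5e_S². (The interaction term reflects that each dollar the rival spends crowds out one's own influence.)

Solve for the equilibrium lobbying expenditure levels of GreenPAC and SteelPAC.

Expanding GreenPAC's payoff: 297e_G − e_Se_G − e_G².
∂π/∂e_G = 297 − e_S − 2e_G = 0, so e_G = 148.5 − 0.5e_S.
Likewise for SteelPAC: e_S = 112 − (1/3)e_G.
Solving the two reaction functions simultaneously: (1 − (−0.5)(−1/3))e_G = 148.5 − 0.5·112, so (5/6)e_G = 92.5 and e_G = 111.
Then e_S = 112 − (1/3)·111 = 75.

111, 75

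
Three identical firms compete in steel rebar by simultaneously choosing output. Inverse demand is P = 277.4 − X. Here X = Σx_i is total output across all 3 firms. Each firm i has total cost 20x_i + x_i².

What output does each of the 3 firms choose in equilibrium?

42.9

A representative firm's profit is π_i = x_i(277.4 − X) − 20x_i − x_i², with X = x_i + Σ_{j≠i} x_j.
First-order condition: 257.4 − 4x_i − Σ_{j≠i} x_j = 0.
With identical firms, set every x_j = x: then 257.4 − 4x − 2x = 0, i.e. x = 257.4/6 = 42.9.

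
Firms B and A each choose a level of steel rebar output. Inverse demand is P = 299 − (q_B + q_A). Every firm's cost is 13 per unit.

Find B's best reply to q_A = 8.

139

Firm B's profit: π = q_B(299 − (q_B + q_A)) − 13q_B.
∂π/∂q_B = 286 − 2q_B − q_A = 0, so q_B = 143 − 0.5q_A.
At q_A = 8: q_B = 143 − 0.5·8 = 139.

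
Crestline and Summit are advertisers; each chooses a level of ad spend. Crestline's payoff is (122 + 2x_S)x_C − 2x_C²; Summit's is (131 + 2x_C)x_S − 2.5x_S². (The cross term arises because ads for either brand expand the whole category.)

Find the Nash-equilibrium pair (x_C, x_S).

Expanding Crestline's payoff: 122x_C + 2x_Sx_C − 2x_C².
∂π/∂x_C = 122 + 2x_S − 4x_C = 0, so x_C = 30.5 + 0.5x_S.
Likewise for Summit: x_S = 26.2 + 0.4x_C.
Substituting the second reaction function into the first: x_C = 30.5 + 0.5(26.2 + 0.4x_C), which gives 0.8x_C = 43.6 ⇒ x_C = 54.5.
Then x_S = 26.2 + 0.4·54.5 = 48.

54.5, 48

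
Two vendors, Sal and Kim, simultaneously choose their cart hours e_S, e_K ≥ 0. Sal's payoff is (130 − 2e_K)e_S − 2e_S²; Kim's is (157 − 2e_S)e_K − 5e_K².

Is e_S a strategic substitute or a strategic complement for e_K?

strategic substitutes

Expanding Sal's payoff: 130e_S − 2e_Ke_S − 2e_S².
∂π/∂e_S = 130 − 2e_K − 4e_S = 0, so e_S = 32.5 − 0.5e_K.
The best-response slope de_S/de_K = −0.5 < 0: the reaction function is downward-sloping, so the choices are strategic substitutes.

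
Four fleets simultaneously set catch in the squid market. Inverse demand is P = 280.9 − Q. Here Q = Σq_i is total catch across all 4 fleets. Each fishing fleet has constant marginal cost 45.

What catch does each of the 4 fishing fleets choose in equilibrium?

47.18

A representative fishing fleet's profit is π_i = q_i(280.9 − Q) − 45q_i, with Q = q_i + Σ_{j≠i} q_j.
First-order condition: 235.9 − 2q_i − Σ_{j≠i} q_j = 0.
In a symmetric equilibrium every fishing fleet chooses the same q, so Σ_{j≠i} q_j = 3q. The condition becomes 235.9 − 5q = 0, giving q = 235.9/5 = 47.18.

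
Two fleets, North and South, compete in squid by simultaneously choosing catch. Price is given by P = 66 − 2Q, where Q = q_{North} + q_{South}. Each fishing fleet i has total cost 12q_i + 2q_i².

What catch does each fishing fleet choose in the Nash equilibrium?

5.4

Fishing fleet North's profit: π = q_{North}(66 − 2(q_{North} + q_{South})) − 12q_{North} − 2q_{North}².
∂π/∂q_{North} = 54 − 8q_{North} − 2q_{South} = 0, so q_{North} = 6.75 − 0.25q_{South}.
Setting q_{North} = q_{South} in the reaction function: q_{North} = 6.75 − 0.25q_{North}, so q_{North} = 6.75 / 1.25 = 5.4.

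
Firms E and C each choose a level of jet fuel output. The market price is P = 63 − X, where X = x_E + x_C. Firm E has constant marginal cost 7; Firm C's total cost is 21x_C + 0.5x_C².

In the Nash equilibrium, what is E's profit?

635.04

Firm E's profit: π = x_E(63 − (x_E + x_C)) − 7x_E.
∂π/∂x_E = 56 − 2x_E − x_C = 0, so x_E = 28 − 0.5x_C.
For C: ∂π/∂x_C = 42 − 3x_C − x_E = 0 ⇒ x_C = 14 − (1/3)x_E.
Solving the two reaction functions simultaneously: (1 − (−0.5)(−1/3))x_E = 28 − 0.5·14, so (5/6)x_E = 21 and x_E = 25.2.
Then x_C = 14 − (1/3)·25.2 = 5.6.
Price P = 63 − 30.8 = 32.2.
E's profit: (32.2 − 7)·25.2 = 635.04.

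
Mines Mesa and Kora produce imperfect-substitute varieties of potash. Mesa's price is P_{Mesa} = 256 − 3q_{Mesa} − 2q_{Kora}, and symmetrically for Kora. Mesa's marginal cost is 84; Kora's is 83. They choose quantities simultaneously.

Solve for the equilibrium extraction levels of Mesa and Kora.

Mine Mesa's profit: π = q_{Mesa}(256 − 3q_{Mesa} − 2q_{Kora}) − 84q_{Mesa}.
∂π/∂q_{Mesa} = 172 − 6q_{Mesa} − 2q_{Kora} = 0 ⇒ q_{Mesa} = 86/3 − (1/3)q_{Kora}.
Similarly q_{Kora} = 173/6 − (1/3)q_{Mesa}.
Substituting the second reaction function into the first: q_{Mesa} = 86/3 − (1/3)(173/6 − (1/3)q_{Mesa}), which gives (8/9)q_{Mesa} = 343/18 ⇒ q_{Mesa} = 21.4375.
Then q_{Kora} = 173/6 − (1/3)·21.4375 = 21.6875.

21.4375, 21.6875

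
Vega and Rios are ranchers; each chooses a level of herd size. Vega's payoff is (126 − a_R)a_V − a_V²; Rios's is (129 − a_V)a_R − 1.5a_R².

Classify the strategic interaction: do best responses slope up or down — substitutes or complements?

strategic substitutes

Expanding Vega's payoff: 126a_V − a_Ra_V − a_V².
∂π/∂a_V = 126 − a_R − 2a_V = 0, so a_V = 63 − 0.5a_R.
The best-response slope da_V/da_R = −0.5 < 0: the reaction function is downward-sloping, so the choices are strategic substitutes.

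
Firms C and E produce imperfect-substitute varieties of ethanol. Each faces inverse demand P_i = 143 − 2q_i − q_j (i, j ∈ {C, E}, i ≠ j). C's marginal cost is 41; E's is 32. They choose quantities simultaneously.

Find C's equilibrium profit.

784.08

Firm C's profit: π = q_C(143 − 2q_C − q_E) − 41q_C.
∂π/∂q_C = 102 − 4q_C − q_E = 0 ⇒ q_C = 25.5 − 0.25q_E.
Similarly q_E = 27.75 − 0.25q_C.
Substituting the second reaction function into the first: q_C = 25.5 − 0.25(27.75 − 0.25q_C), which gives 0.9375q_C = 18.5625 ⇒ q_C = 19.8.
Then q_E = 27.75 − 0.25·19.8 = 22.8.
P_C = 143 − 2·19.8 − 22.8 = 80.6.
Profit = (80.6 − 41)·19.8 = 784.08.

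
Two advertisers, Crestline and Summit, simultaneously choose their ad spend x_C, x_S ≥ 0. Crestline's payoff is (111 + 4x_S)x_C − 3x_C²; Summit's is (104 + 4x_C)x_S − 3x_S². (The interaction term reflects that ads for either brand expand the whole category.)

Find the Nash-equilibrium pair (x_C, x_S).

Expanding Crestline's payoff: 111x_C + 4x_Sx_C − 3x_C².
∂π/∂x_C = 111 + 4x_S − 6x_C = 0, so x_C = 18.5 + (2/3)x_S.
Likewise for Summit: x_S = 52/3 + (2/3)x_C.
Substituting the second reaction function into the first: x_C = 18.5 + (2/3)(52/3 + (2/3)x_C), which gives (5/9)x_C = 541/18 ⇒ x_C = 54.1.
Then x_S = 52/3 + (2/3)·54.1 = 53.4.

54.1, 53.4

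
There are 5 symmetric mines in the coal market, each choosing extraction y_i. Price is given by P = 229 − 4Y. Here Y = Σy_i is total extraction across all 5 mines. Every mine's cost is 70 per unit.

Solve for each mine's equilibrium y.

6.625

A representative mine's profit is π_i = y_i(229 − 4Y) − 70y_i, with Y = y_i + Σ_{j≠i} y_j.
First-order condition: 159 − 8y_i − 4Σ_{j≠i} y_j = 0.
In a symmetric equilibrium every mine chooses the same y, so Σ_{j≠i} y_j = 4y. The condition becomes 159 − 24y = 0, giving y = 159/24 = 6.625.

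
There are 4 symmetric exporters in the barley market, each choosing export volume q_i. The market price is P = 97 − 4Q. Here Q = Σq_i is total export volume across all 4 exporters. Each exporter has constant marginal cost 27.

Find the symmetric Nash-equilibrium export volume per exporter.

A representative exporter's profit is π_i = q_i(97 − 4Q) − 27q_i, with Q = q_i + Σ_{j≠i} q_j.
First-order condition: 70 − 8q_i − 4Σ_{j≠i} q_j = 0.
With identical exporters, set every q_j = q: then 70 − 8q − 12q = 0, i.e. q = 70/20 = 3.5.

3.5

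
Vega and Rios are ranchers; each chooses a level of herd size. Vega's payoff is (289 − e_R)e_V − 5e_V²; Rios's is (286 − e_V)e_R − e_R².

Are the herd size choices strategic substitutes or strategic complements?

strategic substitutes

Expanding Vega's payoff: 289e_V − e_Re_V − 5e_V².
∂π/∂e_V = 289 − e_R − 10e_V = 0, so e_V = 28.9 − 0.1e_R.
The best-response slope de_V/de_R = −0.1 < 0: the reaction function is downward-sloping, so the choices are strategic substitutes.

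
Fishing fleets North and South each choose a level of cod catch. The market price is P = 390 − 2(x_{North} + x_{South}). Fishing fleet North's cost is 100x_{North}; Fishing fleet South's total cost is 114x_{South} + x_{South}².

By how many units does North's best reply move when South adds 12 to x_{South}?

-6

Fishing fleet North's profit: π = x_{North}(390 − 2(x_{North} + x_{South})) − 100x_{North}.
∂π/∂x_{North} = 290 − 4x_{North} − 2x_{South} = 0, so x_{North} = 72.5 − 0.5x_{South}.
The reaction-function slope is −0.5, so a 12-unit rise in x_{South} moves x_{North} by −0.5 × 12 = −6. North's best response falls — the actions are strategic substitutes.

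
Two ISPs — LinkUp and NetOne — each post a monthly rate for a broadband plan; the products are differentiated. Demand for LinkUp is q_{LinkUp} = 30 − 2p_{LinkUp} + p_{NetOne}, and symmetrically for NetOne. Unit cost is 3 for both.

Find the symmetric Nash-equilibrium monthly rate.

LinkUp's profit: π = (p_{LinkUp} − 3)(30 − 2p_{LinkUp} + p_{NetOne}).
∂π/∂p_{LinkUp} = 36 − 4p_{LinkUp} + p_{NetOne} = 0 ⇒ p_{LinkUp} = 9 + 0.25p_{NetOne}.
By symmetry p_{NetOne} = p_{LinkUp}; substituting into the reaction function, 0.75p_{LinkUp} = 9 and p_{LinkUp} = 12.

12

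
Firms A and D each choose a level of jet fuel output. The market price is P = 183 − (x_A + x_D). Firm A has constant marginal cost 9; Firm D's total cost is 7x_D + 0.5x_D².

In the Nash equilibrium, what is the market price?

Firm A's profit: π = x_A(183 − (x_A + x_D)) − 9x_A.
∂π/∂x_A = 174 − 2x_A − x_D = 0, so x_A = 87 − 0.5x_D.
For D: ∂π/∂x_D = 176 − 3x_D − x_A = 0 ⇒ x_D = 176/3 − (1/3)x_A.
Solving the two reaction functions simultaneously: (1 − (−0.5)(−1/3))x_A = 87 − 0.5·(176/3), so (5/6)x_A = 173/3 and x_A = 69.2.
Then x_D = 176/3 − (1/3)·69.2 = 35.6.
Equilibrium price: P = 183 − 104.8 = 78.2.

78.2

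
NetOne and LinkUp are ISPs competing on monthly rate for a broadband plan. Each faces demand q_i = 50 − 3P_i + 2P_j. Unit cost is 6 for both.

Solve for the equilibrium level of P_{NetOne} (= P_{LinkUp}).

NetOne's profit: π = (P_{NetOne} − 6)(50 − 3P_{NetOne} + 2P_{LinkUp}).
∂π/∂P_{NetOne} = 68 − 6P_{NetOne} + 2P_{LinkUp} = 0 ⇒ P_{NetOne} = 34/3 + (1/3)P_{LinkUp}.
Setting P_{NetOne} = P_{LinkUp} in the reaction function: P_{NetOne} = 34/3 + (1/3)P_{NetOne}, so P_{NetOne} = (34/3) / (2/3) = 17.

17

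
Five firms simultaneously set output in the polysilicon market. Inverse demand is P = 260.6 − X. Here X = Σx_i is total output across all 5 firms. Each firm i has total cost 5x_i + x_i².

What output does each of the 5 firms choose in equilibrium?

A representative firm's profit is π_i = x_i(260.6 − X) − 5x_i − x_i², with X = x_i + Σ_{j≠i} x_j.
First-order condition: 255.6 − 4x_i − Σ_{j≠i} x_j = 0.
With identical firms, set every x_j = x: then 255.6 − 4x − 4x = 0, i.e. x = 255.6/8 = 31.95.

31.95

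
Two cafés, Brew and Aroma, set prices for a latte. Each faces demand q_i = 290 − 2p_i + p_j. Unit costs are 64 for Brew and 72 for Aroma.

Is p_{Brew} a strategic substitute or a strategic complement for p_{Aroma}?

strategic complements

Brew's profit: π = (p_{Brew} − 64)(290 − 2p_{Brew} + p_{Aroma}).
∂π/∂p_{Brew} = 418 − 4p_{Brew} + p_{Aroma} = 0 ⇒ p_{Brew} = 104.5 + 0.25p_{Aroma}.
The best-response slope dp_{Brew}/dp_{Aroma} = 0.25 > 0: the reaction function is upward-sloping, so the choices are strategic complements.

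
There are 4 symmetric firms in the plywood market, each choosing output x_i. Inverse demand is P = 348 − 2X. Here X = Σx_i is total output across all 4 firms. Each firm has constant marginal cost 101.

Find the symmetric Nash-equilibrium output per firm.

A representative firm's profit is π_i = x_i(348 − 2X) − 101x_i, with X = x_i + Σ_{j≠i} x_j.
First-order condition: 247 − 4x_i − 2Σ_{j≠i} x_j = 0.
With identical firms, set every x_j = x: then 247 − 4x − 6x = 0, i.e. x = 247/10 = 24.7.

24.7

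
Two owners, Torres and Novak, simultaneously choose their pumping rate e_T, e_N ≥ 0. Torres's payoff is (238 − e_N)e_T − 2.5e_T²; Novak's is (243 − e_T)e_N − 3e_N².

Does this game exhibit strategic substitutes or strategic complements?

Expanding Torres's payoff: 238e_T − e_Ne_T − 2.5e_T².
∂π/∂e_T = 238 − e_N − 5e_T = 0, so e_T = 47.6 − 0.2e_N.
The best-response slope de_T/de_N = −0.2 < 0: the reaction function is downward-sloping, so the choices are strategic substitutes.

strategic substitutes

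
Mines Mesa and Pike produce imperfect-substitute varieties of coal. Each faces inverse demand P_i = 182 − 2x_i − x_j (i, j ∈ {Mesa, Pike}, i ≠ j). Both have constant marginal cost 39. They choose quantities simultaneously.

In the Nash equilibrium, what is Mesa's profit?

Mine Mesa's profit: π = x_{Mesa}(182 − 2x_{Mesa} − x_{Pike}) − 39x_{Mesa}.
∂π/∂x_{Mesa} = 143 − 4x_{Mesa} − x_{Pike} = 0 ⇒ x_{Mesa} = 35.75 − 0.25x_{Pike}.
By symmetry x_{Pike} = x_{Mesa}; substituting into the reaction function, 1.25x_{Mesa} = 35.75 and x_{Mesa} = 28.6.
P_{Mesa} = 182 − 2·28.6 − 28.6 = 96.2.
Profit = (96.2 − 39)·28.6 = 1635.92.

1635.92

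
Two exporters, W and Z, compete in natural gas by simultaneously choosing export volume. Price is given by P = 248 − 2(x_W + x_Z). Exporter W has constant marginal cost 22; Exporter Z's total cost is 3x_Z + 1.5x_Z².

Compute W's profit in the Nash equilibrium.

Exporter W's profit: π = x_W(248 − 2(x_W + x_Z)) − 22x_W.
∂π/∂x_W = 226 − 4x_W − 2x_Z = 0, so x_W = 56.5 − 0.5x_Z.
For Z: ∂π/∂x_Z = 245 − 7x_Z − 2x_W = 0 ⇒ x_Z = 35 − (2/7)x_W.
Solving the two reaction functions simultaneously: (1 − (−0.5)(−2/7))x_W = 56.5 − 0.5·35, so (6/7)x_W = 39 and x_W = 45.5.
Then x_Z = 35 − (2/7)·45.5 = 22.
Price P = 248 − 2·67.5 = 113.
W's profit: (113 − 22)·45.5 = 4140.5.

4140.5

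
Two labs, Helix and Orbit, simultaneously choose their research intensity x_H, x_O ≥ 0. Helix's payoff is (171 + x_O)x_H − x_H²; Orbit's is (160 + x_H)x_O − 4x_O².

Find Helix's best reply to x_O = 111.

Expanding Helix's payoff: 171x_H + x_Ox_H − x_H².
∂π/∂x_H = 171 + x_O − 2x_H = 0, so x_H = 85.5 + 0.5x_O.
At x_O = 111: x_H = 85.5 + 0.5·111 = 141.

141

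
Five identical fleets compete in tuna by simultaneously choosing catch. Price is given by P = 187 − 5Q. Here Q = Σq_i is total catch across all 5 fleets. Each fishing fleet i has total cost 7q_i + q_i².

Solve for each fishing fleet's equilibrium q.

5.625

A representative fishing fleet's profit is π_i = q_i(187 − 5Q) − 7q_i − q_i², with Q = q_i + Σ_{j≠i} q_j.
First-order condition: 180 − 12q_i − 5Σ_{j≠i} q_j = 0.
In a symmetric equilibrium every fishing fleet chooses the same q, so Σ_{j≠i} q_j = 4q. The condition becomes 180 − 32q = 0, giving q = 180/32 = 5.625.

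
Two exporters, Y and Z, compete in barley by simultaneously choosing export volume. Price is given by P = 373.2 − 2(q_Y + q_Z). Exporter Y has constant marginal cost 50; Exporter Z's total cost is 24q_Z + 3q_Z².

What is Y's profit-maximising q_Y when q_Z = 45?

58.3

Exporter Y's profit: π = q_Y(373.2 − 2(q_Y + q_Z)) − 50q_Y.
∂π/∂q_Y = 323.2 − 4q_Y − 2q_Z = 0, so q_Y = 80.8 − 0.5q_Z.
At q_Z = 45: q_Y = 80.8 − 0.5·45 = 58.3.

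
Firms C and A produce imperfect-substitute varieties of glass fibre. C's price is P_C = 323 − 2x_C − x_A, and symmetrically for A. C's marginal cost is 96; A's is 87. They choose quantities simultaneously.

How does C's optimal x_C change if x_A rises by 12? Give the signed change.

Firm C's profit: π = x_C(323 − 2x_C − x_A) − 96x_C.
∂π/∂x_C = 227 − 4x_C − x_A = 0 ⇒ x_C = 56.75 − 0.25x_A.
The reaction-function slope is −0.25, so a 12-unit rise in x_A moves x_C by −0.25 × 12 = −3. C's best response falls — the actions are strategic substitutes.

-3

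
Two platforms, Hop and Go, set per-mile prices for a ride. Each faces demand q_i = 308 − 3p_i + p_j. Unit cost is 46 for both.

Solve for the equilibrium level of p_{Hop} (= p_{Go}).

89.2

Hop's profit: π = (p_{Hop} − 46)(308 − 3p_{Hop} + p_{Go}).
∂π/∂p_{Hop} = 446 − 6p_{Hop} + p_{Go} = 0 ⇒ p_{Hop} = 223/3 + (1/6)p_{Go}.
Setting p_{Hop} = p_{Go} in the reaction function: p_{Hop} = 223/3 + (1/6)p_{Hop}, so p_{Hop} = (223/3) / (5/6) = 89.2.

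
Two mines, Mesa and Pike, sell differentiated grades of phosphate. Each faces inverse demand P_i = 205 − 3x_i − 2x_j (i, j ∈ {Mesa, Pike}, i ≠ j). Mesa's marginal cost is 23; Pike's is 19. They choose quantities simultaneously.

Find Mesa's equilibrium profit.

Mine Mesa's profit: π = x_{Mesa}(205 − 3x_{Mesa} − 2x_{Pike}) − 23x_{Mesa}.
∂π/∂x_{Mesa} = 182 − 6x_{Mesa} − 2x_{Pike} = 0 ⇒ x_{Mesa} = 91/3 − (1/3)x_{Pike}.
Similarly x_{Pike} = 31 − (1/3)x_{Mesa}.
Solving the two reaction functions simultaneously: (1 − (−1/3)(−1/3))x_{Mesa} = 91/3 − (1/3)·31, so (8/9)x_{Mesa} = 20 and x_{Mesa} = 22.5.
Then x_{Pike} = 31 − (1/3)·22.5 = 23.5.
P_{Mesa} = 205 − 3·22.5 − 2·23.5 = 90.5.
Profit = (90.5 − 23)·22.5 = 1518.75.

1518.75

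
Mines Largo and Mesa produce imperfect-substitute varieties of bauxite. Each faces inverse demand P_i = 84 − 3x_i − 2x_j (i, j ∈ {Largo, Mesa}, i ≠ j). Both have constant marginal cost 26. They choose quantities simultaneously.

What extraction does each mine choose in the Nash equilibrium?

Mine Largo's profit: π = x_{Largo}(84 − 3x_{Largo} − 2x_{Mesa}) − 26x_{Largo}.
∂π/∂x_{Largo} = 58 − 6x_{Largo} − 2x_{Mesa} = 0 ⇒ x_{Largo} = 29/3 − (1/3)x_{Mesa}.
By symmetry x_{Mesa} = x_{Largo}; substituting into the reaction function, (4/3)x_{Largo} = 29/3 and x_{Largo} = 7.25.

7.25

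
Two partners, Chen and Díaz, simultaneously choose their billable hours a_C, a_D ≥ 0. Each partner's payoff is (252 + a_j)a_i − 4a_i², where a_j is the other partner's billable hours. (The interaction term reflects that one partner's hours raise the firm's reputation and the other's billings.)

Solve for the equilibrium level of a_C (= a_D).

Chen's payoff is (252 + a_D)a_C − 4a_C².
∂π/∂a_C = 252 + a_D − 8a_C = 0, so a_C = 31.5 + 0.125a_D.
The game is symmetric, so in equilibrium a_D = a_C: the reaction function gives 0.875a_C = 31.5, hence a_C = 36.

36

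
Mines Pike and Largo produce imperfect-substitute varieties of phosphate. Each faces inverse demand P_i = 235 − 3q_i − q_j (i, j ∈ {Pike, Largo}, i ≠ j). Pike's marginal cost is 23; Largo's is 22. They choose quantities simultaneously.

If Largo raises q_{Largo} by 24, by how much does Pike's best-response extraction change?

Mine Pike's profit: π = q_{Pike}(235 − 3q_{Pike} − q_{Largo}) − 23q_{Pike}.
∂π/∂q_{Pike} = 212 − 6q_{Pike} − q_{Largo} = 0 ⇒ q_{Pike} = 106/3 − (1/6)q_{Largo}.
The reaction-function slope is −1/6, so a 24-unit rise in q_{Largo} moves q_{Pike} by −1/6 × 24 = −4. Pike's best response falls — the actions are strategic substitutes.

-4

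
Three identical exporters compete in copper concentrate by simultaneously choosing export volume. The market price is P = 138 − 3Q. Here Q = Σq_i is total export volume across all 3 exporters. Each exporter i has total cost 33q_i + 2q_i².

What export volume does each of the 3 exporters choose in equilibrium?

6.5625

A representative exporter's profit is π_i = q_i(138 − 3Q) − 33q_i − 2q_i², with Q = q_i + Σ_{j≠i} q_j.
First-order condition: 105 − 10q_i − 3Σ_{j≠i} q_j = 0.
With identical exporters, set every q_j = q: then 105 − 10q − 6q = 0, i.e. q = 105/16 = 6.5625.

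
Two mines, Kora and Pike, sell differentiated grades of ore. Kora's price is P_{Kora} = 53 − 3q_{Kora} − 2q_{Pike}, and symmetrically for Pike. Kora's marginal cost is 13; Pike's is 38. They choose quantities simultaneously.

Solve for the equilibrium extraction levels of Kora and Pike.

6.5625, 0.3125

Mine Kora's profit: π = q_{Kora}(53 − 3q_{Kora} − 2q_{Pike}) − 13q_{Kora}.
∂π/∂q_{Kora} = 40 − 6q_{Kora} − 2q_{Pike} = 0 ⇒ q_{Kora} = 20/3 − (1/3)q_{Pike}.
Similarly q_{Pike} = 2.5 − (1/3)q_{Kora}.
Substituting the second reaction function into the first: q_{Kora} = 20/3 − (1/3)(2.5 − (1/3)q_{Kora}), which gives (8/9)q_{Kora} = 35/6 ⇒ q_{Kora} = 6.5625.
Then q_{Pike} = 2.5 − (1/3)·6.5625 = 0.3125.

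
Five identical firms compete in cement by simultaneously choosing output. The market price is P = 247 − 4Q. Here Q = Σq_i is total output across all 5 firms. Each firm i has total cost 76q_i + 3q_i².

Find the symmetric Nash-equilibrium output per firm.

A representative firm's profit is π_i = q_i(247 − 4Q) − 76q_i − 3q_i², with Q = q_i + Σ_{j≠i} q_j.
First-order condition: 171 − 14q_i − 4Σ_{j≠i} q_j = 0.
With identical firms, set every q_j = q: then 171 − 14q − 16q = 0, i.e. q = 171/30 = 5.7.

5.7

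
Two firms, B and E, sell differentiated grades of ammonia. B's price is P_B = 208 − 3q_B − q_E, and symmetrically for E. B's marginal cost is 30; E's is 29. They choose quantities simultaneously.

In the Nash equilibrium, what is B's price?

106.2

Firm B's profit: π = q_B(208 − 3q_B − q_E) − 30q_B.
∂π/∂q_B = 178 − 6q_B − q_E = 0 ⇒ q_B = 89/3 − (1/6)q_E.
Similarly q_E = 179/6 − (1/6)q_B.
Substituting the second reaction function into the first: q_B = 89/3 − (1/6)(179/6 − (1/6)q_B), which gives (35/36)q_B = 889/36 ⇒ q_B = 25.4.
Then q_E = 179/6 − (1/6)·25.4 = 25.6.
P_B = 208 − 3·25.4 − 25.6 = 106.2.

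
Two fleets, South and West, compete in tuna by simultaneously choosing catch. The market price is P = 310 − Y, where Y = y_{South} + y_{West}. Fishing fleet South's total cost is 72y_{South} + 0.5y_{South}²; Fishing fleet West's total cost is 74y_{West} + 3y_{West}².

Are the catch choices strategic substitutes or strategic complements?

strategic substitutes

Fishing fleet South's profit: π = y_{South}(310 − (y_{South} + y_{West})) − 72y_{South} − 0.5y_{South}².
∂π/∂y_{South} = 238 − 3y_{South} − y_{West} = 0, so y_{South} = 238/3 − (1/3)y_{West}.
The best-response slope dy_{South}/dy_{West} = −1/3 < 0: the reaction function is downward-sloping, so the choices are strategic substitutes.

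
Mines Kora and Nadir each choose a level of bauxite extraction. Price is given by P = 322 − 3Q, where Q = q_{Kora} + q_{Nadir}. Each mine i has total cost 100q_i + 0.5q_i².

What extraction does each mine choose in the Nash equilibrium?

22.2

Mine Kora's profit: π = q_{Kora}(322 − 3(q_{Kora} + q_{Nadir})) − 100q_{Kora} − 0.5q_{Kora}².
∂π/∂q_{Kora} = 222 − 7q_{Kora} − 3q_{Nadir} = 0, so q_{Kora} = 222/7 − (3/7)q_{Nadir}.
By symmetry q_{Nadir} = q_{Kora}; substituting into the reaction function, (10/7)q_{Kora} = 222/7 and q_{Kora} = 22.2.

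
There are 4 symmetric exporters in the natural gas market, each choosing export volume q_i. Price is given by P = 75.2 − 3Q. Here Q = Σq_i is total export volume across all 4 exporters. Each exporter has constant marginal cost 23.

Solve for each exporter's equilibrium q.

A representative exporter's profit is π_i = q_i(75.2 − 3Q) − 23q_i, with Q = q_i + Σ_{j≠i} q_j.
First-order condition: 52.2 − 6q_i − 3Σ_{j≠i} q_j = 0.
In a symmetric equilibrium every exporter chooses the same q, so Σ_{j≠i} q_j = 3q. The condition becomes 52.2 − 15q = 0, giving q = 52.2/15 = 3.48.

3.48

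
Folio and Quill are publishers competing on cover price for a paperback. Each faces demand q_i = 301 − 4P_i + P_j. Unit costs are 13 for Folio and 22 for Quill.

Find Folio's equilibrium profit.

Folio's profit: π = (P_{Folio} − 13)(301 − 4P_{Folio} + P_{Quill}).
∂π/∂P_{Folio} = 353 − 8P_{Folio} + P_{Quill} = 0 ⇒ P_{Folio} = 44.125 + 0.125P_{Quill}.
Similarly P_{Quill} = 48.625 + 0.125P_{Folio}.
Plugging P_{Quill} into Folio's best response: P_{Folio} = 44.125 + 0.125(48.625 + 0.125P_{Folio}) ⇒ (63/64)P_{Folio} = 3213/64, so P_{Folio} = 51.
Then P_{Quill} = 48.625 + 0.125·51 = 55.
q_{Folio} = 301 − 4·51 + 55 = 152.
Profit = (51 − 13)·152 = 5776.

5776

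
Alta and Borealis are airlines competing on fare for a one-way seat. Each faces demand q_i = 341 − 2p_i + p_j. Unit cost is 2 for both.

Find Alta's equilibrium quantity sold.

Alta's profit: π = (p_{Alta} − 2)(341 − 2p_{Alta} + p_{Borealis}).
∂π/∂p_{Alta} = 345 − 4p_{Alta} + p_{Borealis} = 0 ⇒ p_{Alta} = 86.25 + 0.25p_{Borealis}.
The game is symmetric, so in equilibrium p_{Borealis} = p_{Alta}: the reaction function gives 0.75p_{Alta} = 86.25, hence p_{Alta} = 115.
q_{Alta} = 341 − 2·115 + 115 = 226.

226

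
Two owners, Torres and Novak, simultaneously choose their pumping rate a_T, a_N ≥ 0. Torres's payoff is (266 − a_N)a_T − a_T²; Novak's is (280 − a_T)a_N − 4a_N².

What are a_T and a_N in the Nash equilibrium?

Expanding Torres's payoff: 266a_T − a_Na_T − a_T².
∂π/∂a_T = 266 − a_N − 2a_T = 0, so a_T = 133 − 0.5a_N.
Likewise for Novak: a_N = 35 − 0.125a_T.
Plugging a_N into Torres's best response: a_T = 133 − 0.5(35 − 0.125a_T) ⇒ 0.9375a_T = 115.5, so a_T = 123.2.
Then a_N = 35 − 0.125·123.2 = 19.6.

123.2, 19.6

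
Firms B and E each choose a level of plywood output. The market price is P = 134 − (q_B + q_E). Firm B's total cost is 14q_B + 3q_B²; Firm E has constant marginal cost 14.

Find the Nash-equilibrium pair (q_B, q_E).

8, 56

Firm B's profit: π = q_B(134 − (q_B + q_E)) − 14q_B − 3q_B².
∂π/∂q_B = 120 − 8q_B − q_E = 0, so q_B = 15 − 0.125q_E.
For E: ∂π/∂q_E = 120 − 2q_E − q_B = 0 ⇒ q_E = 60 − 0.5q_B.
Substituting the second reaction function into the first: q_B = 15 − 0.125(60 − 0.5q_B), which gives 0.9375q_B = 7.5 ⇒ q_B = 8.
Then q_E = 60 − 0.5·8 = 56.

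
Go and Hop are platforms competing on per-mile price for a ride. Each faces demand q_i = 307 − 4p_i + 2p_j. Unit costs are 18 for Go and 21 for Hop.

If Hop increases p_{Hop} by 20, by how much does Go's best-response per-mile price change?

5

Go's profit: π = (p_{Go} − 18)(307 − 4p_{Go} + 2p_{Hop}).
∂π/∂p_{Go} = 379 − 8p_{Go} + 2p_{Hop} = 0 ⇒ p_{Go} = 47.375 + 0.25p_{Hop}.
The reaction-function slope is 0.25, so a 20-unit rise in p_{Hop} moves p_{Go} by 0.25 × 20 = 5. Go's best response rises — the actions are strategic complements.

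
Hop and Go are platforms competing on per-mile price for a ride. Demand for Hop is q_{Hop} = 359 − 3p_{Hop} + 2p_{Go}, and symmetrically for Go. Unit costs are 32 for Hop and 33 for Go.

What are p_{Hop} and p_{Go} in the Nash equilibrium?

Hop's profit: π = (p_{Hop} − 32)(359 − 3p_{Hop} + 2p_{Go}).
∂π/∂p_{Hop} = 455 − 6p_{Hop} + 2p_{Go} = 0 ⇒ p_{Hop} = 455/6 + (1/3)p_{Go}.
Similarly p_{Go} = 229/3 + (1/3)p_{Hop}.
Plugging p_{Go} into Hop's best response: p_{Hop} = 455/6 + (1/3)(229/3 + (1/3)p_{Hop}) ⇒ (8/9)p_{Hop} = 1823/18, so p_{Hop} = 113.9375.
Then p_{Go} = 229/3 + (1/3)·113.9375 = 114.3125.

113.9375, 114.3125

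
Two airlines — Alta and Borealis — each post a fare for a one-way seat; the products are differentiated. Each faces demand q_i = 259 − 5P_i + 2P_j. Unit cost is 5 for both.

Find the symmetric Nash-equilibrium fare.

Alta's profit: π = (P_{Alta} − 5)(259 − 5P_{Alta} + 2P_{Borealis}).
∂π/∂P_{Alta} = 284 − 10P_{Alta} + 2P_{Borealis} = 0 ⇒ P_{Alta} = 28.4 + 0.2P_{Borealis}.
By symmetry P_{Borealis} = P_{Alta}; substituting into the reaction function, 0.8P_{Alta} = 28.4 and P_{Alta} = 35.5.

35.5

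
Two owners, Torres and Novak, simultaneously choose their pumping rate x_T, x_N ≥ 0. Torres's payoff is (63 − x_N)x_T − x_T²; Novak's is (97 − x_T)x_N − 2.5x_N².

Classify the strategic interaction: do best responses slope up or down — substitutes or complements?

strategic substitutes

Expanding Torres's payoff: 63x_T − x_Nx_T − x_T².
∂π/∂x_T = 63 − x_N − 2x_T = 0, so x_T = 31.5 − 0.5x_N.
The best-response slope dx_T/dx_N = −0.5 < 0: the reaction function is downward-sloping, so the choices are strategic substitutes.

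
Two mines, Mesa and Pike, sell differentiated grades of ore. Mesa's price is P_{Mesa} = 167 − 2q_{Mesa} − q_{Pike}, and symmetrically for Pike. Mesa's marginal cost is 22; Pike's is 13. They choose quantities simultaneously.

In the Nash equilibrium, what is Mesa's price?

Mine Mesa's profit: π = q_{Mesa}(167 − 2q_{Mesa} − q_{Pike}) − 22q_{Mesa}.
∂π/∂q_{Mesa} = 145 − 4q_{Mesa} − q_{Pike} = 0 ⇒ q_{Mesa} = 36.25 − 0.25q_{Pike}.
Similarly q_{Pike} = 38.5 − 0.25q_{Mesa}.
Solving the two reaction functions simultaneously: (1 − (−0.25)(−0.25))q_{Mesa} = 36.25 − 0.25·38.5, so 0.9375q_{Mesa} = 26.625 and q_{Mesa} = 28.4.
Then q_{Pike} = 38.5 − 0.25·28.4 = 31.4.
P_{Mesa} = 167 − 2·28.4 − 31.4 = 78.8.

78.8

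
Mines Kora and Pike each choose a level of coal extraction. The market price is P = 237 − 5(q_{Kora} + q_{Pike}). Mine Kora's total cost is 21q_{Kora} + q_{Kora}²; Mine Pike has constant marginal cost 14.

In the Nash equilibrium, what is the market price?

Mine Kora's profit: π = q_{Kora}(237 − 5(q_{Kora} + q_{Pike})) − 21q_{Kora} − q_{Kora}².
∂π/∂q_{Kora} = 216 − 12q_{Kora} − 5q_{Pike} = 0, so q_{Kora} = 18 − (5/12)q_{Pike}.
For Pike: ∂π/∂q_{Pike} = 223 − 10q_{Pike} − 5q_{Kora} = 0 ⇒ q_{Pike} = 22.3 − 0.5q_{Kora}.
Substituting the second reaction function into the first: q_{Kora} = 18 − (5/12)(22.3 − 0.5q_{Kora}), which gives (19/24)q_{Kora} = 209/24 ⇒ q_{Kora} = 11.
Then q_{Pike} = 22.3 − 0.5·11 = 16.8.
Equilibrium price: P = 237 − 5·27.8 = 98.

98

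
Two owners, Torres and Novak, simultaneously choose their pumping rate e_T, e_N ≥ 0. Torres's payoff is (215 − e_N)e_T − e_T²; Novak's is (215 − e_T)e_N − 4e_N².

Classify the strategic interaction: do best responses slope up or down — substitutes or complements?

Expanding Torres's payoff: 215e_T − e_Ne_T − e_T².
∂π/∂e_T = 215 − e_N − 2e_T = 0, so e_T = 107.5 − 0.5e_N.
The best-response slope de_T/de_N = −0.5 < 0: the reaction function is downward-sloping, so the choices are strategic substitutes.

strategic substitutes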